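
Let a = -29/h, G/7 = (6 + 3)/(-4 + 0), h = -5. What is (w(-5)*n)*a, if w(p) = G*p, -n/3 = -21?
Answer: 115101/4 ≈ 28775.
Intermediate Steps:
n = 63 (n = -3*(-21) = 63)
G = -63/4 (G = 7*((6 + 3)/(-4 + 0)) = 7*(9/(-4)) = 7*(9*(-¼)) = 7*(-9/4) = -63/4 ≈ -15.750)
w(p) = -63*p/4
a = 29/5 (a = -29/(-5) = -29*(-⅕) = 29/5 ≈ 5.8000)
(w(-5)*n)*a = (-63/4*(-5)*63)*(29/5) = ((315/4)*63)*(29/5) = (19845/4)*(29/5) = 115101/4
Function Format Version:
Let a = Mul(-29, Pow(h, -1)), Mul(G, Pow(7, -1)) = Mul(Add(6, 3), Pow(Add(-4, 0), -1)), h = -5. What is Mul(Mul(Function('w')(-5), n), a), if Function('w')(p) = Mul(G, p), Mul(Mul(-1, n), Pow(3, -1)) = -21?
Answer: Rational(115101, 4) ≈ 28775.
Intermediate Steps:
n = 63 (n = Mul(-3, -21) = 63)
G = Rational(-63, 4) (G = Mul(7, Mul(Add(6, 3), Pow(Add(-4, 0), -1))) = Mul(7, Mul(9, Pow(-4, -1))) = Mul(7, Mul(9, Rational(-1, 4))) = Mul(7, Rational(-9, 4)) = Rational(-63, 4) ≈ -15.750)
Function('w')(p) = Mul(Rational(-63, 4), p)
a = Rational(29, 5) (a = Mul(-29, Pow(-5, -1)) = Mul(-29, Rational(-1, 5)) = Rational(29, 5) ≈ 5.8000)
Mul(Mul(Function('w')(-5), n), a) = Mul(Mul(Mul(Rational(-63, 4), -5), 63), Rational(29, 5)) = Mul(Mul(Rational(315, 4), 63), Rational(29, 5)) = Mul(Rational(19845, 4), Rational(29, 5)) = Rational(115101, 4)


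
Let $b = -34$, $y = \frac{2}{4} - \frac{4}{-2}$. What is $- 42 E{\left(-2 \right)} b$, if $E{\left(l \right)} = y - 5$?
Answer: $-3570$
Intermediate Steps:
$y = \frac{5}{2}$ ($y = 2 \cdot \frac{1}{4} - -2 = \frac{1}{2} + 2 = \frac{5}{2} \approx 2.5$)
$E{\left(l \right)} = - \frac{5}{2}$ ($E{\left(l \right)} = \frac{5}{2} - 5 = - \frac{5}{2}$)
$- 42 E{\left(-2 \right)} b = \left(-42\right) \left(- \frac{5}{2}\right) \left(-34\right) = 105 \left(-34\right) = -3570$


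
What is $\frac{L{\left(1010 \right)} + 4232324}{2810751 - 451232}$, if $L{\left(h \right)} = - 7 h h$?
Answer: $- \frac{2908376}{2359519} \approx -1.2326$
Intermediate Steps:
$L{\left(h \right)} = - 7 h^{2}$
$\frac{L{\left(1010 \right)} + 4232324}{2810751 - 451232} = \frac{- 7 \cdot 1010^{2} + 4232324}{2810751 - 451232} = \frac{\left(-7\right) 1020100 + 4232324}{2359519} = \left(-7140700 + 4232324\right) \frac{1}{2359519} = \left(-2908376\right) \frac{1}{2359519} = - \frac{2908376}{2359519}$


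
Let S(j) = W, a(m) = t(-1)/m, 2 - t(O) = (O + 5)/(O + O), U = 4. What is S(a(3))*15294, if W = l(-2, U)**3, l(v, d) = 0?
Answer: 0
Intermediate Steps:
t(O) = 2 - (5 + O)/(2*O) (t(O) = 2 - (O + 5)/(O + O) = 2 - (5 + O)/(2*O))
a(m) = 4/m (a(m) = ((1/2)*(-5 + 3*(-1))/(-1))/m = ((1/2)*(-1)*(-5 - 3))/m = ((1/2)*(-1)*(-8))/m = 4/m)
W = 0 (W = 0**3 = 0)
S(j) = 0
S(a(3))*15294 = 0*15294 = 0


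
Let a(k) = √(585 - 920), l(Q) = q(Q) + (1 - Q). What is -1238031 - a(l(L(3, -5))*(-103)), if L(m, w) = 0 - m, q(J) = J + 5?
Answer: -1238031 - I*√335 ≈ -1.238e+6 - 18.303*I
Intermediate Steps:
q(J) = 5 + J
L(m, w) = -m
l(Q) = 6 (l(Q) = (5 + Q) + (1 - Q) = 6)
a(k) = I*√335 (a(k) = √(-335) = I*√335)
-1238031 - a(l(L(3, -5))*(-103)) = -1238031 - I*√335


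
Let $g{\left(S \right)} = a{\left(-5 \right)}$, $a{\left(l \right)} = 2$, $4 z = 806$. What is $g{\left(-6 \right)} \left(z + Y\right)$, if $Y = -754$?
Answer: $-1105$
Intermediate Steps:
$z = \frac{403}{2}$ ($z = \frac{1}{4} \cdot 806 = \frac{403}{2} \approx 201.5$)
$g{\left(S \right)} = 2$
$g{\left(-6 \right)} \left(z + Y\right) = 2 \left(\frac{403}{2} - 754\right) = 2 \left(- \frac{1105}{2}\right) = -1105$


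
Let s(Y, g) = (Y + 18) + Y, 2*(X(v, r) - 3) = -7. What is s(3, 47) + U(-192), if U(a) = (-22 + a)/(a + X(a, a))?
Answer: 9668/385 ≈ 25.112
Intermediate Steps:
X(v, r) = -1/2 (X(v, r) = 3 + (1/2)*(-7) = 3 - 7/2 = -1/2)
s(Y, g) = 18 + 2*Y (s(Y, g) = (18 + Y) + Y = 18 + 2*Y)
U(a) = (-22 + a)/(-1/2 + a) (U(a) = (-22 + a)/(a - 1/2) = (-22 + a)/(-1/2 + a))
s(3, 47) + U(-192) = (18 + 2*3) + 2*(-22 - 192)/(-1 + 2*(-192)) = (18 + 6) + 2*(-214)/(-1 - 384) = 24 + 2*(-214)/(-385) = 24 + 2*(-1/385)*(-214) = 24 + 428/385 = 9668/385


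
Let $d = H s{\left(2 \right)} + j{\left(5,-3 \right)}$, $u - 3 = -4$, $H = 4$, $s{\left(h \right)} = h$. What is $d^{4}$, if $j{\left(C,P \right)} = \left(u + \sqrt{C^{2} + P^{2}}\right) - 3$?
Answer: $\left(4 + \sqrt{34}\right)^{4} \approx 9340.8$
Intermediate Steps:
$u = -1$ ($u = 3 - 4 = -1$)
$j{\left(C,P \right)} = -4 + \sqrt{C^{2} + P^{2}}$ ($j{\left(C,P \right)} = \left(-1 + \sqrt{C^{2} + P^{2}}\right) - 3 = -4 + \sqrt{C^{2} + P^{2}}$)
$d = 4 + \sqrt{34}$ ($d = 4 \cdot 2 - \left(4 - \sqrt{5^{2} + \left(-3\right)^{2}}\right) = 8 - \left(4 - \sqrt{25 + 9}\right) = 8 - \left(4 - \sqrt{34}\right) = 4 + \sqrt{34} \approx 9.8309$)
$d^{4} = \left(4 + \sqrt{34}\right)^{4}$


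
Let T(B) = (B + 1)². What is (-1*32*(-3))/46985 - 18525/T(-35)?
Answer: -870286149/54314660 ≈ -16.023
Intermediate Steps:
T(B) = (1 + B)²
(-1*32*(-3))/46985 - 18525/T(-35) = (-1*32*(-3))/46985 - 18525/(1 - 35)² = -32*(-3)*(1/46985) - 18525/((-34)²) = 96*(1/46985) - 18525/1156 = 96/46985 - 18525*1/1156 = 96/46985 - 18525/1156 = -870286149/54314660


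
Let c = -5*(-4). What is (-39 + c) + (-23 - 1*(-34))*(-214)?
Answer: -2373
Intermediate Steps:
c = 20
(-39 + c) + (-23 - 1*(-34))*(-214) = (-39 + 20) + (-23 - 1*(-34))*(-214) = -19 + (-23 + 34)*(-214) = -19 + 11*(-214) = -19 - 2354 = -2373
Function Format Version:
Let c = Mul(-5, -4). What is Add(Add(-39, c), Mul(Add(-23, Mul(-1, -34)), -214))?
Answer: -2373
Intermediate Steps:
c = 20
Add(Add(-39, c), Mul(Add(-23, Mul(-1, -34)), -214)) = Add(Add(-39, 20), Mul(Add(-23, Mul(-1, -34)), -214)) = Add(-19, Mul(Add(-23, 34), -214)) = Add(-19, Mul(11, -214)) = Add(-19, -2354) = -2373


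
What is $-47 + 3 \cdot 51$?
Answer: $106$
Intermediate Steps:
$-47 + 3 \cdot 51 = -47 + 153 = 106$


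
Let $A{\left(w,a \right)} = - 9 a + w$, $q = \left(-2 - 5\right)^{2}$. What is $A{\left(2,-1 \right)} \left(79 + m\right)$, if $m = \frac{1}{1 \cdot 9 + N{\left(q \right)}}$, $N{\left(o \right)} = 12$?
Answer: $\frac{18260}{21} \approx 869.52$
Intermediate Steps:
$q = 49$ ($q = \left(-7\right)^{2} = 49$)
$A{\left(w,a \right)} = w - 9 a$
$m = \frac{1}{21}$ ($m = \frac{1}{1 \cdot 9 + 12} = \frac{1}{9 + 12} = \frac{1}{21} \approx 0.047619$)
$A{\left(2,-1 \right)} \left(79 + m\right) = \left(2 - -9\right) \left(79 + \frac{1}{21}\right) = \left(2 + 9\right) \frac{1660}{21} = 11 \cdot \frac{1660}{21} = \frac{18260}{21}$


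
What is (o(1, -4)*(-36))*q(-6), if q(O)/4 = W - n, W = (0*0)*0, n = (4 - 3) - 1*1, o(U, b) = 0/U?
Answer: 0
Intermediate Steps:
o(U, b) = 0
n = 0 (n = 1 - 1 = 0)
W = 0 (W = 0*0 = 0)
q(O) = 0 (q(O) = 4*(0 - 1*0) = 4*(0 + 0) = 4*0 = 0)
(o(1, -4)*(-36))*q(-6) = (0*(-36))*0 = 0*0 = 0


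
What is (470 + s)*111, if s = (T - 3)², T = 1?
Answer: 52614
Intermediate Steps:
s = 4 (s = (1 - 3)² = (-2)² = 4)
(470 + s)*111 = (470 + 4)*111 = 474*111 = 52614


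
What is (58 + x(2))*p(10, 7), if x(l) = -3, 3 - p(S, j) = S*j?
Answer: -3685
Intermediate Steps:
p(S, j) = 3 - S*j
(58 + x(2))*p(10, 7) = (58 - 3)*(3 - 1*10*7) = 55*(3 - 70) = 55*(-67) = -3685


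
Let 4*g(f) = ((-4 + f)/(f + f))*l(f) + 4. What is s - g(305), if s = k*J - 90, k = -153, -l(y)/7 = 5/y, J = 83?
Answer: -1903661493/148840 ≈ -12790.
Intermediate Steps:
l(y) = -35/y
g(f) = 1 - 35*(-4 + f)/(8*f²) (g(f) = (((-4 + f)/(f + f))*(-35/f) + 4)/4 = (((-4 + f)/((2*f)))*(-35/f) + 4)/4 = (((-4 + f)*(1/(2*f)))*(-35/f) + 4)/4 = (((-4 + f)/(2*f))*(-35/f) + 4)/4 = (-35*(-4 + f)/(2*f²) + 4)/4 = (4 - 35*(-4 + f)/(2*f²))/4 = 1 - 35*(-4 + f)/(8*f²))
s = -12789 (s = -153*83 - 90 = -12699 - 90 = -12789)
s - g(305) = -12789 - (1 - 35/8/305 + (35/2)/305²) = -12789 - (1 - 35/8*1/305 + (35/2)*(1/93025)) = -12789 - (1 - 7/488 + 7/37210) = -12789 - 1*146733/148840 = -12789 - 146733/148840 = -1903661493/148840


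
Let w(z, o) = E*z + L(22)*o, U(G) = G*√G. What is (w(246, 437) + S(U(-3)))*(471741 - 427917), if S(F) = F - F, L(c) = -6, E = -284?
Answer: -3176626464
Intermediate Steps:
U(G) = G^(3/2)
w(z, o) = -284*z - 6*o
S(F) = 0
(w(246, 437) + S(U(-3)))*(471741 - 427917) = ((-284*246 - 6*437) + 0)*(471741 - 427917) = ((-69864 - 2622) + 0)*43824 = (-72486 + 0)*43824 = -72486*43824 = -3176626464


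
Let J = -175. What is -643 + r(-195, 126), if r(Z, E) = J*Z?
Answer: 33482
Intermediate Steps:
r(Z, E) = -175*Z
-643 + r(-195, 126) = -643 - 175*(-195) = -643 + 34125 = 33482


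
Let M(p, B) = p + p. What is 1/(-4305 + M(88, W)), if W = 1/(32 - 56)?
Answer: -1/4129 ≈ -0.00024219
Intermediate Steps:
W = -1/24 (W = 1/(-24) = -1/24 ≈ -0.041667)
M(p, B) = 2*p
1/(-4305 + M(88, W)) = 1/(-4305 + 2*88) = 1/(-4305 + 176) = 1/(-4129) = -1/4129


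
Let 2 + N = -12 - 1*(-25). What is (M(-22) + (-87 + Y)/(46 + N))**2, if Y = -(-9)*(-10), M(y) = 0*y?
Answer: 3481/361 ≈ 9.6427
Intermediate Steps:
N = 11 (N = -2 + (-12 - 1*(-25)) = -2 + (-12 + 25) = -2 + 13 = 11)
M(y) = 0
Y = -90 (Y = -1*90 = -90)
(M(-22) + (-87 + Y)/(46 + N))**2 = (0 + (-87 - 90)/(46 + 11))**2 = (0 - 177/57)**2 = (0 - 177*1/57)**2 = (0 - 59/19)**2 = (-59/19)**2 = 3481/361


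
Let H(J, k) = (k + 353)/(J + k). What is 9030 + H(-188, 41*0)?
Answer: 1697287/188 ≈ 9028.1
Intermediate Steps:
H(J, k) = (353 + k)/(J + k)
9030 + H(-188, 41*0) = 9030 + (353 + 41*0)/(-188 + 41*0) = 9030 + (353 + 0)/(-188 + 0) = 9030 + 353/(-188) = 9030 - 1/188*353 = 9030 - 353/188 = 1697287/188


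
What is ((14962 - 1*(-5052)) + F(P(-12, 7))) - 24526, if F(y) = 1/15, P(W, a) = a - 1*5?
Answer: -67679/15 ≈ -4511.9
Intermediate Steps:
P(W, a) = -5 + a (P(W, a) = a - 5 = -5 + a)
F(y) = 1/15
((14962 - 1*(-5052)) + F(P(-12, 7))) - 24526 = ((14962 - 1*(-5052)) + 1/15) - 24526 = ((14962 + 5052) + 1/15) - 24526 = (20014 + 1/15) - 24526 = 300211/15 - 24526 = -67679/15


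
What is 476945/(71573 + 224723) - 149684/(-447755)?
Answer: 3349419207/1722961240 ≈ 1.9440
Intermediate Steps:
476945/(71573 + 224723) - 149684/(-447755) = 476945/296296 - 149684*(-1/447755) = 476945*(1/296296) + 149684/447755 = 68135/42328 + 149684/447755 = 3349419207/1722961240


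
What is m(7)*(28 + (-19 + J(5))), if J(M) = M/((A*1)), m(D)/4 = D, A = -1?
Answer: 112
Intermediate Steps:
m(D) = 4*D
J(M) = -M (J(M) = M/((-1*1)) = M/(-1) = M*(-1) = -M)
m(7)*(28 + (-19 + J(5))) = (4*7)*(28 + (-19 - 1*5)) = 28*(28 + (-19 - 5)) = 28*(28 - 24) = 28*4 = 112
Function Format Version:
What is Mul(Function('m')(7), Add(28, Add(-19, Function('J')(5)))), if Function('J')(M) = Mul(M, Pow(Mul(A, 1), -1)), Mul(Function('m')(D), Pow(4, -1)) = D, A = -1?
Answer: 112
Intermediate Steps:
Function('m')(D) = Mul(4, D)
Function('J')(M) = Mul(-1, M) (Function('J')(M) = Mul(M, Pow(Mul(-1, 1), -1)) = Mul(M, Pow(-1, -1)) = Mul(M, -1) = Mul(-1, M))
Mul(Function('m')(7), Add(28, Add(-19, Function('J')(5)))) = Mul(Mul(4, 7), Add(28, Add(-19, Mul(-1, 5)))) = Mul(28, Add(28, Add(-19, -5))) = Mul(28, Add(28, -24)) = Mul(28, 4) = 112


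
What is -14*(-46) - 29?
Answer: 615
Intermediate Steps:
-14*(-46) - 29 = 644 - 29 = 615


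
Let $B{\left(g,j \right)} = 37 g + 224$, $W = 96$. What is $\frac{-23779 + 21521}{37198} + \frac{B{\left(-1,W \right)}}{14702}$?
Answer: $- \frac{13120545}{273442498} \approx -0.047983$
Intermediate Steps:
$B{\left(g,j \right)} = 224 + 37 g$
$\frac{-23779 + 21521}{37198} + \frac{B{\left(-1,W \right)}}{14702} = \frac{-23779 + 21521}{37198} + \frac{224 + 37 \left(-1\right)}{14702} = \left(-2258\right) \frac{1}{37198} + \left(224 - 37\right) \frac{1}{14702} = - \frac{1129}{18599} + 187 \cdot \frac{1}{14702} = - \frac{1129}{18599} + \frac{187}{14702} = - \frac{13120545}{273442498}$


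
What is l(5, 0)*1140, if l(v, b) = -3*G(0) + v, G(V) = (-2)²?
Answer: -7980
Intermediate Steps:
G(V) = 4
l(v, b) = -12 + v (l(v, b) = -3*4 + v = -12 + v)
l(5, 0)*1140 = (-12 + 5)*1140 = -7*1140 = -7980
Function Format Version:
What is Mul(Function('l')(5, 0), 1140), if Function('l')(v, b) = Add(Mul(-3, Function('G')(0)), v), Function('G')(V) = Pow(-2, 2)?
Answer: -7980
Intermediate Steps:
Function('G')(V) = 4
Function('l')(v, b) = Add(-12, v) (Function('l')(v, b) = Add(Mul(-3, 4), v) = Add(-12, v))
Mul(Function('l')(5, 0), 1140) = Mul(Add(-12, 5), 1140) = Mul(-7, 1140) = -7980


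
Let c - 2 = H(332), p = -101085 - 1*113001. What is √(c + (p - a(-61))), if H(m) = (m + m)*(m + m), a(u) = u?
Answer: √226873 ≈ 476.31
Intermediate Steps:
p = -214086 (p = -101085 - 113001 = -214086)
H(m) = 4*m² (H(m) = (2*m)*(2*m) = 4*m²)
c = 440898 (c = 2 + 4*332² = 2 + 4*110224 = 2 + 440896 = 440898)
√(c + (p - a(-61))) = √(440898 + (-214086 - 1*(-61))) = √(440898 + (-214086 + 61)) = √(440898 - 214025) = √226873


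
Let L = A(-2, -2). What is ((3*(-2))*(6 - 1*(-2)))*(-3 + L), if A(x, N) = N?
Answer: 240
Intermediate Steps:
L = -2
((3*(-2))*(6 - 1*(-2)))*(-3 + L) = ((3*(-2))*(6 - 1*(-2)))*(-3 - 2) = -6*(6 + 2)*(-5) = -6*8*(-5) = -48*(-5) = 240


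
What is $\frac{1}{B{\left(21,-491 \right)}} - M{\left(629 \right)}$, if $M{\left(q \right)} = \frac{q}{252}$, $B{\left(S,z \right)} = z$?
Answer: $- \frac{309091}{123732} \approx -2.4981$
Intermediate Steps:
$M{\left(q \right)} = \frac{q}{252}$ ($M{\left(q \right)} = q \frac{1}{252} = \frac{q}{252}$)
$\frac{1}{B{\left(21,-491 \right)}} - M{\left(629 \right)} = \frac{1}{-491} - \frac{1}{252} \cdot 629 = - \frac{1}{491} - \frac{629}{252} = - \frac{309091}{123732}$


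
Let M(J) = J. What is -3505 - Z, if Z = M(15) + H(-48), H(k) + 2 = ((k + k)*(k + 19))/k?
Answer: -3460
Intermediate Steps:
H(k) = 36 + 2*k (H(k) = -2 + ((k + k)*(k + 19))/k = -2 + ((2*k)*(19 + k))/k = -2 + (2*k*(19 + k))/k = -2 + (38 + 2*k) = 36 + 2*k)
Z = -45 (Z = 15 + (36 + 2*(-48)) = 15 + (36 - 96) = 15 - 60 = -45)
-3505 - Z = -3505 - 1*(-45) = -3505 + 45 = -3460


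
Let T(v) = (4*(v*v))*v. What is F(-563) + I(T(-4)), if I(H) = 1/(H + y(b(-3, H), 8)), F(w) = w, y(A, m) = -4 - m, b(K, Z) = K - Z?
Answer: -150885/268 ≈ -563.00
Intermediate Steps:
T(v) = 4*v³ (T(v) = (4*v²)*v = 4*v³)
I(H) = 1/(-12 + H) (I(H) = 1/(H + (-4 - 1*8)) = 1/(H + (-4 - 8)) = 1/(H - 12) = 1/(-12 + H))
F(-563) + I(T(-4)) = -563 + 1/(-12 + 4*(-4)³) = -563 + 1/(-12 + 4*(-64)) = -563 + 1/(-12 - 256) = -563 + 1/(-268) = -563 - 1/268 = -150885/268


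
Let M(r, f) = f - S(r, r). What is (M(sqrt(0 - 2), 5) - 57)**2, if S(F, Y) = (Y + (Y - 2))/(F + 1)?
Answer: 4*(833*I + 1350*sqrt(2))/(I + 2*sqrt(2)) ≈ 2770.2 + 198.62*I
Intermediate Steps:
S(F, Y) = (-2 + 2*Y)/(1 + F) (S(F, Y) = (Y + (-2 + Y))/(1 + F) = (-2 + 2*Y)/(1 + F))
M(r, f) = f - 2*(-1 + r)/(1 + r)
(M(sqrt(0 - 2), 5) - 57)**2 = ((2 - 2*sqrt(0 - 2) + 5*(1 + sqrt(0 - 2)))/(1 + sqrt(0 - 2)) - 57)**2 = ((2 - 2*I*sqrt(2) + 5*(1 + sqrt(-2)))/(1 + sqrt(-2)) - 57)**2 = ((2 - 2*I*sqrt(2) + 5*(1 + I*sqrt(2)))/(1 + I*sqrt(2)) - 57)**2 = ((2 - 2*I*sqrt(2) + (5 + 5*I*sqrt(2)))/(1 + I*sqrt(2)) - 57)**2 = ((7 + 3*I*sqrt(2))/(1 + I*sqrt(2)) - 57)**2 = (-57 + (7 + 3*I*sqrt(2))/(1 + I*sqrt(2)))**2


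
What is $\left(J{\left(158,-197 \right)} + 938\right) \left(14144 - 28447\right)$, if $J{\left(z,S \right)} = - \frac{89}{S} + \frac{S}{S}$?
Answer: $- \frac{2647084816}{197} \approx -1.3437 \cdot 10^{7}$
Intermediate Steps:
$J{\left(z,S \right)} = 1 - \frac{89}{S}$ ($J{\left(z,S \right)} = - \frac{89}{S} + 1 = 1 - \frac{89}{S}$)
$\left(J{\left(158,-197 \right)} + 938\right) \left(14144 - 28447\right) = \left(\frac{-89 - 197}{-197} + 938\right) \left(14144 - 28447\right) = \left(\left(- \frac{1}{197}\right) \left(-286\right) + 938\right) \left(-14303\right) = \left(\frac{286}{197} + 938\right) \left(-14303\right) = \frac{185072}{197} \left(-14303\right) = - \frac{2647084816}{197}$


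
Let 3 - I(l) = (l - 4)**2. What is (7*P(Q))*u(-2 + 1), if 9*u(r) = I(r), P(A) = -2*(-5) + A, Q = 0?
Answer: -1540/9 ≈ -171.11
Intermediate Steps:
P(A) = 10 + A
I(l) = 3 - (-4 + l)**2 (I(l) = 3 - (l - 4)**2 = 3 - (-4 + l)**2)
u(r) = 1/3 - (-4 + r)**2/9 (u(r) = (3 - (-4 + r)**2)/9 = 1/3 - (-4 + r)**2/9)
(7*P(Q))*u(-2 + 1) = (7*(10 + 0))*(1/3 - (-4 + (-2 + 1))**2/9) = (7*10)*(1/3 - (-4 - 1)**2/9) = 70*(1/3 - 1/9*(-5)**2) = 70*(1/3 - 1/9*25) = 70*(1/3 - 25/9) = 70*(-22/9) = -1540/9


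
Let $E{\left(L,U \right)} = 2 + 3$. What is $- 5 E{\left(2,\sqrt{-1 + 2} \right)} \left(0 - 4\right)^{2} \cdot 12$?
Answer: $-4800$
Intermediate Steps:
$E{\left(L,U \right)} = 5$
$- 5 E{\left(2,\sqrt{-1 + 2} \right)} \left(0 - 4\right)^{2} \cdot 12 = \left(-5\right) 5 \left(0 - 4\right)^{2} \cdot 12 = - 25 \left(-4\right)^{2} \cdot 12 = \left(-25\right) 16 \cdot 12 = \left(-400\right) 12 = -4800$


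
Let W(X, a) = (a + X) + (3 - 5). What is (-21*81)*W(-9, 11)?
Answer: 0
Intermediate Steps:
W(X, a) = -2 + X + a (W(X, a) = (X + a) - 2 = -2 + X + a)
(-21*81)*W(-9, 11) = (-21*81)*(-2 - 9 + 11) = -1701*0 = 0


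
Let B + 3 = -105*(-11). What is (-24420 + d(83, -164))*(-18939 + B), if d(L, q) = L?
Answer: 432882219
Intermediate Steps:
B = 1152 (B = -3 - 105*(-11) = -3 + 1155 = 1152)
(-24420 + d(83, -164))*(-18939 + B) = (-24420 + 83)*(-18939 + 1152) = -24337*(-17787) = 432882219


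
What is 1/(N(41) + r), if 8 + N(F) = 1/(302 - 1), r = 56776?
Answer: 301/17087169 ≈ 1.7616e-5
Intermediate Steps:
N(F) = -2407/301 (N(F) = -8 + 1/(302 - 1) = -8 + 1/301 = -2407/301)
1/(N(41) + r) = 1/(-2407/301 + 56776) = 1/(17087169/301) = 301/17087169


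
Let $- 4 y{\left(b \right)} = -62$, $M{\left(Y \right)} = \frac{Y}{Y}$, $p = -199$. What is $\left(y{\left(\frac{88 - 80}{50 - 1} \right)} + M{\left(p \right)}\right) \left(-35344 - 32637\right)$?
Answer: $- \frac{2243373}{2} \approx -1.1217 \cdot 10^{6}$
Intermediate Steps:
$M{\left(Y \right)} = 1$
$y{\left(b \right)} = \frac{31}{2}$ ($y{\left(b \right)} = \left(- \frac{1}{4}\right) \left(-62\right) = \frac{31}{2}$)
$\left(y{\left(\frac{88 - 80}{50 - 1} \right)} + M{\left(p \right)}\right) \left(-35344 - 32637\right) = \left(\frac{31}{2} + 1\right) \left(-35344 - 32637\right) = \frac{33}{2} \left(-67981\right) = - \frac{2243373}{2}$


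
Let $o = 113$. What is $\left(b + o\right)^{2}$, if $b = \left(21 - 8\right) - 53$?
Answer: $5329$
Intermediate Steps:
$b = -40$ ($b = 13 - 53 = -40$)
$\left(b + o\right)^{2} = \left(-40 + 113\right)^{2} = 73^{2} = 5329$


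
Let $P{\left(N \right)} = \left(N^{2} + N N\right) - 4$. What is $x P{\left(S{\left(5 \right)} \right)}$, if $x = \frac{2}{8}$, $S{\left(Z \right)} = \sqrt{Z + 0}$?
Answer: $\frac{3}{2} \approx 1.5$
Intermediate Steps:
$S{\left(Z \right)} = \sqrt{Z}$
$P{\left(N \right)} = -4 + 2 N^{2}$ ($P{\left(N \right)} = \left(N^{2} + N^{2}\right) - 4 = 2 N^{2} - 4 = -4 + 2 N^{2}$)
$x = \frac{1}{4}$ ($x = 2 \cdot \frac{1}{8} = \frac{1}{4} \approx 0.25$)
$x P{\left(S{\left(5 \right)} \right)} = \frac{-4 + 2 \left(\sqrt{5}\right)^{2}}{4} = \frac{-4 + 2 \cdot 5}{4} = \frac{-4 + 10}{4} = \frac{1}{4} \cdot 6 = \frac{3}{2}$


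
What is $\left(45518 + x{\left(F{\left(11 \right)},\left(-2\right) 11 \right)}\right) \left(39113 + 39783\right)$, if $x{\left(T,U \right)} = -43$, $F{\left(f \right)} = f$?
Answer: $3587795600$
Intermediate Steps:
$\left(45518 + x{\left(F{\left(11 \right)},\left(-2\right) 11 \right)}\right) \left(39113 + 39783\right) = \left(45518 - 43\right) \left(39113 + 39783\right) = 45475 \cdot 78896 = 3587795600$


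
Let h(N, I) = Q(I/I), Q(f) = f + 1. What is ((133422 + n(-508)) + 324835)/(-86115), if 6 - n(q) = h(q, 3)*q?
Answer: -153093/28705 ≈ -5.3333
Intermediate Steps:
Q(f) = 1 + f
h(N, I) = 2 (h(N, I) = 1 + I/I = 1 + 1 = 2)
n(q) = 6 - 2*q
((133422 + n(-508)) + 324835)/(-86115) = ((133422 + (6 - 2*(-508))) + 324835)/(-86115) = ((133422 + (6 + 1016)) + 324835)*(-1/86115) = ((133422 + 1022) + 324835)*(-1/86115) = (134444 + 324835)*(-1/86115) = 459279*(-1/86115) = -153093/28705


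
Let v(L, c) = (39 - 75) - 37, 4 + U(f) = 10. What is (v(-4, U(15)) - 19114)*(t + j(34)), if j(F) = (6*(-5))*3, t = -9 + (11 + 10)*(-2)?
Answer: 2705367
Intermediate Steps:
U(f) = 6 (U(f) = -4 + 10 = 6)
v(L, c) = -73 (v(L, c) = -36 - 37 = -73)
t = -51 (t = -9 + 21*(-2) = -9 - 42 = -51)
j(F) = -90 (j(F) = -30*3 = -90)
(v(-4, U(15)) - 19114)*(t + j(34)) = (-73 - 19114)*(-51 - 90) = -19187*(-141) = 2705367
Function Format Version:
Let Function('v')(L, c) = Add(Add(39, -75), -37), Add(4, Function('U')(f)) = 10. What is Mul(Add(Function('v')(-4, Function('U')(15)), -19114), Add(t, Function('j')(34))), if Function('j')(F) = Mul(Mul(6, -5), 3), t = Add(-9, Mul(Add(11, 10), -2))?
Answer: 2705367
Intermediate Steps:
Function('U')(f) = 6 (Function('U')(f) = Add(-4, 10) = 6)
Function('v')(L, c) = -73 (Function('v')(L, c) = Add(-36, -37) = -73)
t = -51 (t = Add(-9, Mul(21, -2)) = Add(-9, -42) = -51)
Function('j')(F) = -90 (Function('j')(F) = Mul(-30, 3) = -90)
Mul(Add(Function('v')(-4, Function('U')(15)), -19114), Add(t, Function('j')(34))) = Mul(Add(-73, -19114), Add(-51, -90)) = Mul(-19187, -141) = 2705367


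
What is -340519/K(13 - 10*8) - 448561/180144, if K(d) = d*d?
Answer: -63356045065/808666416 ≈ -78.346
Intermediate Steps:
K(d) = d²
-340519/K(13 - 10*8) - 448561/180144 = -340519/(13 - 10*8)² - 448561/180144 = -340519/(13 - 80)² - 448561*1/180144 = -340519/((-67)²) - 448561/180144 = -340519/4489 - 448561/180144 = -63356045065/808666416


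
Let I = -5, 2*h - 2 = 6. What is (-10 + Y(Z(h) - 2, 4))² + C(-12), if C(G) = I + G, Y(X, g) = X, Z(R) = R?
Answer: 47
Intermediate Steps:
h = 4 (h = 1 + (½)*6 = 1 + 3 = 4)
C(G) = -5 + G
(-10 + Y(Z(h) - 2, 4))² + C(-12) = (-10 + (4 - 2))² + (-5 - 12) = (-10 + 2)² - 17 = (-8)² - 17 = 64 - 17 = 47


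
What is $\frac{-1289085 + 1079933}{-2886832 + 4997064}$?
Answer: $- \frac{26144}{263779} \approx -0.099113$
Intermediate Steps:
$\frac{-1289085 + 1079933}{-2886832 + 4997064} = - \frac{209152}{2110232} = \left(-209152\right) \frac{1}{2110232} = - \frac{26144}{263779}$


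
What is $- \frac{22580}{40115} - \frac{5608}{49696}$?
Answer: $- \frac{33677515}{49838876} \approx -0.67573$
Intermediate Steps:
$- \frac{22580}{40115} - \frac{5608}{49696} = \left(-22580\right) \frac{1}{40115} - \frac{701}{6212} = - \frac{4516}{8023} - \frac{701}{6212} = - \frac{33677515}{49838876}$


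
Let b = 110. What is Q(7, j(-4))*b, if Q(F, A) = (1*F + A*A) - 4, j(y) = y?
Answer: 2090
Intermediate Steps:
Q(F, A) = -4 + F + A**2 (Q(F, A) = (F + A**2) - 4 = -4 + F + A**2)
Q(7, j(-4))*b = (-4 + 7 + (-4)**2)*110 = (-4 + 7 + 16)*110 = 19*110 = 2090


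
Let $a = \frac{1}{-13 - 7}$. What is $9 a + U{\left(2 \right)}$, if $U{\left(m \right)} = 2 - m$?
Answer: $- \frac{9}{20} \approx -0.45$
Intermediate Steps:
$a = - \frac{1}{20}$ ($a = \frac{1}{-20} = - \frac{1}{20} \approx -0.05$)
$9 a + U{\left(2 \right)} = 9 \left(- \frac{1}{20}\right) + \left(2 - 2\right) = - \frac{9}{20} + \left(2 - 2\right) = - \frac{9}{20} + 0 = - \frac{9}{20}$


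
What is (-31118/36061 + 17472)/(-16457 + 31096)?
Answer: 630026674/527896979 ≈ 1.1935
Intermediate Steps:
(-31118/36061 + 17472)/(-16457 + 31096) = (-31118*1/36061 + 17472)/14639 = (-31118/36061 + 17472)*(1/14639) = (630026674/36061)*(1/14639) = 630026674/527896979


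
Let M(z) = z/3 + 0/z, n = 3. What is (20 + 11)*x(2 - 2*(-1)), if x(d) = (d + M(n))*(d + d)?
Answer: 1240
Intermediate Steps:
M(z) = z/3 (M(z) = z*(⅓) + 0 = z/3 + 0 = z/3)
x(d) = 2*d*(1 + d) (x(d) = (d + (⅓)*3)*(d + d) = (d + 1)*(2*d) = (1 + d)*(2*d) = 2*d*(1 + d))
(20 + 11)*x(2 - 2*(-1)) = (20 + 11)*(2*(2 - 2*(-1))*(1 + (2 - 2*(-1)))) = 31*(2*(2 + 2)*(1 + (2 + 2))) = 31*(2*4*(1 + 4)) = 31*(2*4*5) = 31*40 = 1240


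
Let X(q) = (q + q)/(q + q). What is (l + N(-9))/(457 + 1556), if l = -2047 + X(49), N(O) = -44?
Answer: -190/183 ≈ -1.0383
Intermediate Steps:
X(q) = 1 (X(q) = (2*q)/((2*q)) = (2*q)*(1/(2*q)) = 1)
l = -2046 (l = -2047 + 1 = -2046)
(l + N(-9))/(457 + 1556) = (-2046 - 44)/(457 + 1556) = -2090/2013 = -2090*1/2013 = -190/183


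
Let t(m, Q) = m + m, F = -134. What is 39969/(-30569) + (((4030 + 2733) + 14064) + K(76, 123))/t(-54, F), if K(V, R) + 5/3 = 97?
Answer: -1931674379/9904356 ≈ -195.03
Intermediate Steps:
K(V, R) = 286/3 (K(V, R) = -5/3 + 97 = 286/3)
t(m, Q) = 2*m
39969/(-30569) + (((4030 + 2733) + 14064) + K(76, 123))/t(-54, F) = 39969/(-30569) + (((4030 + 2733) + 14064) + 286/3)/((2*(-54))) = 39969*(-1/30569) + ((6763 + 14064) + 286/3)/(-108) = -39969/30569 + (20827 + 286/3)*(-1/108) = -39969/30569 + (62767/3)*(-1/108) = -39969/30569 - 62767/324 = -1931674379/9904356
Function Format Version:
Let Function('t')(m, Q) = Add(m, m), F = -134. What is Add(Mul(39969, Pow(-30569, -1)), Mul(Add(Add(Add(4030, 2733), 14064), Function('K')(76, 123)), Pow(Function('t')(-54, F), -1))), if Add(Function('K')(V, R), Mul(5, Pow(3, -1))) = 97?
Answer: Rational(-1931674379, 9904356) ≈ -195.03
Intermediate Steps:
Function('K')(V, R) = Rational(286, 3) (Function('K')(V, R) = Add(Rational(-5, 3), 97) = Rational(286, 3))
Function('t')(m, Q) = Mul(2, m)
Add(Mul(39969, Pow(-30569, -1)), Mul(Add(Add(Add(4030, 2733), 14064), Function('K')(76, 123)), Pow(Function('t')(-54, F), -1))) = Add(Mul(39969, Pow(-30569, -1)), Mul(Add(Add(Add(4030, 2733), 14064), Rational(286, 3)), Pow(Mul(2, -54), -1))) = Add(Mul(39969, Rational(-1, 30569)), Mul(Add(Add(6763, 14064), Rational(286, 3)), Pow(-108, -1))) = Add(Rational(-39969, 30569), Mul(Add(20827, Rational(286, 3)), Rational(-1, 108))) = Add(Rational(-39969, 30569), Mul(Rational(62767, 3), Rational(-1, 108))) = Add(Rational(-39969, 30569), Rational(-62767, 324)) = Rational(-1931674379, 9904356)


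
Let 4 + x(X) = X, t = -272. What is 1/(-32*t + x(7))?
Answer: 1/8707 ≈ 0.00011485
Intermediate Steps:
x(X) = -4 + X
1/(-32*t + x(7)) = 1/(-32*(-272) + (-4 + 7)) = 1/(8704 + 3) = 1/8707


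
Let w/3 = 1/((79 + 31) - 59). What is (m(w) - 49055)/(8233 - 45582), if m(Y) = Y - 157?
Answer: 836603/634933 ≈ 1.3176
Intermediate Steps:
w = 1/17 (w = 3/((79 + 31) - 59) = 3/(110 - 59) = 3/51 = 3*(1/51) = 1/17 ≈ 0.058824)
m(Y) = -157 + Y
(m(w) - 49055)/(8233 - 45582) = ((-157 + 1/17) - 49055)/(8233 - 45582) = (-2668/17 - 49055)/(-37349) = -836603/17*(-1/37349) = 836603/634933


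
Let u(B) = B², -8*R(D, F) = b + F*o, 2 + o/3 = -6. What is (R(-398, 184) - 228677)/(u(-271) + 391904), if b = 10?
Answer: -182501/372276 ≈ -0.49023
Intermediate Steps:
o = -24 (o = -6 + 3*(-6) = -6 - 18 = -24)
R(D, F) = -5/4 + 3*F (R(D, F) = -(10 + F*(-24))/8 = -(10 - 24*F)/8 = -5/4 + 3*F)
(R(-398, 184) - 228677)/(u(-271) + 391904) = ((-5/4 + 3*184) - 228677)/((-271)² + 391904) = ((-5/4 + 552) - 228677)/(73441 + 391904) = (2203/4 - 228677)/465345 = -912505/4*1/465345 = -182501/372276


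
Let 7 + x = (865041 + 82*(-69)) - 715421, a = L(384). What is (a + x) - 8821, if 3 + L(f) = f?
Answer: 135515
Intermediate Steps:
L(f) = -3 + f
a = 381 (a = -3 + 384 = 381)
x = 143955 (x = -7 + ((865041 + 82*(-69)) - 715421) = -7 + ((865041 - 5658) - 715421) = -7 + (859383 - 715421) = -7 + 143962 = 143955)
(a + x) - 8821 = (381 + 143955) - 8821 = 144336 - 8821 = 135515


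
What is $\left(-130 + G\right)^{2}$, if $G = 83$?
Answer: $2209$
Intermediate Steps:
$\left(-130 + G\right)^{2} = \left(-130 + 83\right)^{2} = \left(-47\right)^{2} = 2209$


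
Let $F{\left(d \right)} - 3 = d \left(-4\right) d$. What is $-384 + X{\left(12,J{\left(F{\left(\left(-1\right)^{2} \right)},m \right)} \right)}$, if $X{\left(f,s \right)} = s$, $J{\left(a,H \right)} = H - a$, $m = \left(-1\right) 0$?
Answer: $-383$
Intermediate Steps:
$F{\left(d \right)} = 3 - 4 d^{2}$ ($F{\left(d \right)} = 3 + d \left(-4\right) d = 3 + - 4 d d = 3 - 4 d^{2}$)
$m = 0$
$-384 + X{\left(12,J{\left(F{\left(\left(-1\right)^{2} \right)},m \right)} \right)} = -384 - \left(3 - 4 \left(\left(-1\right)^{2}\right)^{2}\right) = -384 - \left(3 - 4 \cdot 1^{2}\right) = -384 - \left(3 - 4\right) = -384 + \left(0 - \left(3 - 4\right)\right) = -384 + \left(0 - -1\right) = -384 + \left(0 + 1\right) = -384 + 1 = -383$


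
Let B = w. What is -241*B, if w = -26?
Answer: 6266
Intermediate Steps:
B = -26
-241*B = -241*(-26) = 6266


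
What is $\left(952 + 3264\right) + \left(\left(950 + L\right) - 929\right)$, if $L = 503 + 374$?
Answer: $5114$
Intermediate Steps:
$L = 877$
$\left(952 + 3264\right) + \left(\left(950 + L\right) - 929\right) = \left(952 + 3264\right) + \left(\left(950 + 877\right) - 929\right) = 4216 + \left(1827 - 929\right) = 4216 + 898 = 5114$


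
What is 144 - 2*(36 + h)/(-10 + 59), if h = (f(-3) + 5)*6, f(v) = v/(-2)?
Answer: 6906/49 ≈ 140.94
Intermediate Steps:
f(v) = -v/2 (f(v) = v*(-½) = -v/2)
h = 39 (h = (-½*(-3) + 5)*6 = (3/2 + 5)*6 = (13/2)*6 = 39)
144 - 2*(36 + h)/(-10 + 59) = 144 - 2*(36 + 39)/(-10 + 59) = 144 - 150/49 = 6906/49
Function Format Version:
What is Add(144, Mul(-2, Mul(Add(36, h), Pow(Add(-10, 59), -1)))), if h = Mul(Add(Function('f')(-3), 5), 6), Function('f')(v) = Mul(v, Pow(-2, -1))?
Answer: Rational(6906, 49) ≈ 140.94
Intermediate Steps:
Function('f')(v) = Mul(Rational(-1, 2), v) (Function('f')(v) = Mul(v, Rational(-1, 2)) = Mul(Rational(-1, 2), v))
h = 39 (h = Mul(Add(Mul(Rational(-1, 2), -3), 5), 6) = Mul(Add(Rational(3, 2), 5), 6) = Mul(Rational(13, 2), 6) = 39)
Add(144, Mul(-2, Mul(Add(36, h), Pow(Add(-10, 59), -1)))) = Add(144, Mul(-2, Mul(Add(36, 39), Pow(Add(-10, 59), -1)))) = Add(144, Mul(-2, Mul(75, Pow(49, -1)))) = Add(144, Mul(-2, Mul(75, Rational(1, 49)))) = Add(144, Mul(-2, Rational(75, 49))) = Add(144, Rational(-150, 49)) = Rational(6906, 49)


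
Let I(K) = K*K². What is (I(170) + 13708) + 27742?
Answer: 4954450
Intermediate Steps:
I(K) = K³
(I(170) + 13708) + 27742 = (170³ + 13708) + 27742 = (4913000 + 13708) + 27742 = 4926708 + 27742 = 4954450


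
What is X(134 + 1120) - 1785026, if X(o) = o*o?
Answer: -212510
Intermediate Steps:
X(o) = o²
X(134 + 1120) - 1785026 = (134 + 1120)² - 1785026 = 1254² - 1785026 = 1572516 - 1785026 = -212510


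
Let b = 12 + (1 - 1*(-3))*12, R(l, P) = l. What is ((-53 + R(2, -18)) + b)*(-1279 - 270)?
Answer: -13941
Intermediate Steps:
b = 60 (b = 12 + (1 + 3)*12 = 12 + 4*12 = 12 + 48 = 60)
((-53 + R(2, -18)) + b)*(-1279 - 270) = ((-53 + 2) + 60)*(-1279 - 270) = (-51 + 60)*(-1549) = 9*(-1549) = -13941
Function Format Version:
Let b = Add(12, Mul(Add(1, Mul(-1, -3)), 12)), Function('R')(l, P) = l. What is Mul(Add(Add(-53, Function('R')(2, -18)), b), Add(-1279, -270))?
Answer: -13941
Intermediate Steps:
b = 60 (b = Add(12, Mul(Add(1, 3), 12)) = Add(12, Mul(4, 12)) = Add(12, 48) = 60)
Mul(Add(Add(-53, Function('R')(2, -18)), b), Add(-1279, -270)) = Mul(Add(Add(-53, 2), 60), Add(-1279, -270)) = Mul(Add(-51, 60), -1549) = Mul(9, -1549) = -13941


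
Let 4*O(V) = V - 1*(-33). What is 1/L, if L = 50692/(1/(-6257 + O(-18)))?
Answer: -1/316989749 ≈ -3.1547e-9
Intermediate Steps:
O(V) = 33/4 + V/4 (O(V) = (V - 1*(-33))/4 = (V + 33)/4 = (33 + V)/4 = 33/4 + V/4)
L = -316989749 (L = 50692/(1/(-6257 + (33/4 + (¼)*(-18)))) = 50692/(1/(-6257 + (33/4 - 9/2))) = 50692/(1/(-6257 + 15/4)) = 50692/(1/(-25013/4)) = 50692/(-4/25013) = 50692*(-25013/4) = -316989749)
1/L = 1/(-316989749) = -1/316989749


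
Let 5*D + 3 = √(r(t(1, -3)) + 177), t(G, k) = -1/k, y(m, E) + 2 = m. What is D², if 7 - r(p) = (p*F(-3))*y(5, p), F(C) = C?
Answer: (3 - √187)²/25 ≈ 4.5581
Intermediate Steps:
y(m, E) = -2 + m
r(p) = 7 + 9*p (r(p) = 7 - p*(-3)*(-2 + 5) = 7 - (-3*p)*3 = 7 - (-9)*p = 7 + 9*p)
D = -⅗ + √187/5 (D = -⅗ + √((7 + 9*(-1/(-3))) + 177)/5 = -⅗ + √((7 + 9*(-1*(-⅓))) + 177)/5 = -⅗ + √((7 + 9*(⅓)) + 177)/5 = -⅗ + √((7 + 3) + 177)/5 = -⅗ + √(10 + 177)/5 = -⅗ + √187/5 ≈ 2.1350)
D² = (-⅗ + √187/5)²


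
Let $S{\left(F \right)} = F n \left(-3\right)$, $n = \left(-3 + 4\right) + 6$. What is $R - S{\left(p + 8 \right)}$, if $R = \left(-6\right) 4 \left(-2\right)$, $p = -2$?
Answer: $174$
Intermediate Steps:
$n = 7$ ($n = 1 + 6 = 7$)
$R = 48$ ($R = \left(-24\right) \left(-2\right) = 48$)
$S{\left(F \right)} = - 21 F$ ($S{\left(F \right)} = F 7 \left(-3\right) = 7 F \left(-3\right) = - 21 F$)
$R - S{\left(p + 8 \right)} = 48 - - 21 \left(-2 + 8\right) = 48 - \left(-21\right) 6 = 48 - -126 = 48 + 126 = 174$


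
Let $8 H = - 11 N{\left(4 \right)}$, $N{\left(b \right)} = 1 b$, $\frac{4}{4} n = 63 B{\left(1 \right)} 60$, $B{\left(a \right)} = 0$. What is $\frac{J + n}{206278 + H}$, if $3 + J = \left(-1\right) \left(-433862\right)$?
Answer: $\frac{867718}{412545} \approx 2.1033$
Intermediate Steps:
$J = 433859$ ($J = -3 - -433862 = -3 + 433862 = 433859$)
$n = 0$ ($n = 63 \cdot 0 \cdot 60 = 0 \cdot 60 = 0$)
$N{\left(b \right)} = b$
$H = - \frac{11}{2}$ ($H = \frac{\left(-11\right) 4}{8} = \frac{1}{8} \left(-44\right) = - \frac{11}{2} \approx -5.5$)
$\frac{J + n}{206278 + H} = \frac{433859 + 0}{206278 - \frac{11}{2}} = \frac{433859}{\frac{412545}{2}} = 433859 \cdot \frac{2}{412545} = \frac{867718}{412545}$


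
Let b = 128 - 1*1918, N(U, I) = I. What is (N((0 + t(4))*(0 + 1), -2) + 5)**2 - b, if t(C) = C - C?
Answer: 1799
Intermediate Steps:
t(C) = 0
b = -1790 (b = 128 - 1918 = -1790)
(N((0 + t(4))*(0 + 1), -2) + 5)**2 - b = (-2 + 5)**2 - 1*(-1790) = 3**2 + 1790 = 9 + 1790 = 1799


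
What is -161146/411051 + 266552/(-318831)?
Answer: -53648268826/43685267127 ≈ -1.2281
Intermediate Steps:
-161146/411051 + 266552/(-318831) = -161146*1/411051 + 266552*(-1/318831) = -161146/411051 - 266552/318831 = -53648268826/43685267127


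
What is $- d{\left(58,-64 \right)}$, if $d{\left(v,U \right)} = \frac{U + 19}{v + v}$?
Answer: $\frac{45}{116} \approx 0.38793$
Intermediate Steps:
$d{\left(v,U \right)} = \frac{19 + U}{2 v}$
$- d{\left(58,-64 \right)} = - \frac{19 - 64}{2 \cdot 58} = - \frac{-45}{2 \cdot 58} = \left(-1\right) \left(- \frac{45}{116}\right) = \frac{45}{116}$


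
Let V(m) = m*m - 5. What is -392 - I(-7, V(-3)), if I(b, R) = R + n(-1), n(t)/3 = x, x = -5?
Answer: -381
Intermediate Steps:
n(t) = -15 (n(t) = 3*(-5) = -15)
V(m) = -5 + m² (V(m) = m² - 5 = -5 + m²)
I(b, R) = -15 + R (I(b, R) = R - 15 = -15 + R)
-392 - I(-7, V(-3)) = -392 - (-15 + (-5 + (-3)²)) = -392 - (-15 + (-5 + 9)) = -392 - (-15 + 4) = -392 - 1*(-11) = -392 + 11 = -381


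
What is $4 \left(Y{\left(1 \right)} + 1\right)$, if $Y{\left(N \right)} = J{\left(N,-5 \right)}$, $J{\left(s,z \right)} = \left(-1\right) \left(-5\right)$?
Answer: $24$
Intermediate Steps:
$J{\left(s,z \right)} = 5$
$Y{\left(N \right)} = 5$
$4 \left(Y{\left(1 \right)} + 1\right) = 4 \left(5 + 1\right) = 4 \cdot 6 = 24$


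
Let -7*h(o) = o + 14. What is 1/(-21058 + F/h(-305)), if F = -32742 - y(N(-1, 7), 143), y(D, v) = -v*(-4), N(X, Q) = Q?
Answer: -291/6361076 ≈ -4.5747e-5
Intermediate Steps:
y(D, v) = 4*v
F = -33314 (F = -32742 - 4*143 = -32742 - 1*572 = -32742 - 572 = -33314)
h(o) = -2 - o/7 (h(o) = -(o + 14)/7 = -(14 + o)/7 = -2 - o/7)
1/(-21058 + F/h(-305)) = 1/(-21058 - 33314/(-2 - ⅐*(-305))) = 1/(-21058 - 33314/(-2 + 305/7)) = 1/(-21058 - 33314/291/7) = 1/(-21058 - 33314*7/291) = 1/(-21058 - 233198/291) = 1/(-6361076/291) = -291/6361076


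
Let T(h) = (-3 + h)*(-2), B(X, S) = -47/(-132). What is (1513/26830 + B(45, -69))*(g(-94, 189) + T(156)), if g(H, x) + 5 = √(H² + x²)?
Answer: -227142893/1770780 + 730363*√44557/1770780 ≈ -41.210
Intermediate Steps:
B(X, S) = 47/132 (B(X, S) = -47*(-1/132) = 47/132)
g(H, x) = -5 + √(H² + x²)
T(h) = 6 - 2*h
(1513/26830 + B(45, -69))*(g(-94, 189) + T(156)) = (1513/26830 + 47/132)*((-5 + √((-94)² + 189²)) + (6 - 2*156)) = (1513*(1/26830) + 47/132)*((-5 + √(8836 + 35721)) + (6 - 312)) = (1513/26830 + 47/132)*((-5 + √44557) - 306) = 730363*(-311 + √44557)/1770780 = -227142893/1770780 + 730363*√44557/1770780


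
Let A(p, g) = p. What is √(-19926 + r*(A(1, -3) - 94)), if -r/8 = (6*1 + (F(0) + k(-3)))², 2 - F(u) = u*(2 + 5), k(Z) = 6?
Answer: √125898 ≈ 354.82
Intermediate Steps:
F(u) = 2 - 7*u (F(u) = 2 - u*(2 + 5) = 2 - u*7 = 2 - 7*u)
r = -1568 (r = -8*(6*1 + ((2 - 7*0) + 6))² = -8*(6 + ((2 + 0) + 6))² = -8*(6 + (2 + 6))² = -8*(6 + 8)² = -8*14² = -8*196 = -1568)
√(-19926 + r*(A(1, -3) - 94)) = √(-19926 - 1568*(1 - 94)) = √(-19926 - 1568*(-93)) = √(-19926 + 145824) = √125898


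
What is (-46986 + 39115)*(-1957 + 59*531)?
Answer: -231187012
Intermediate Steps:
(-46986 + 39115)*(-1957 + 59*531) = -7871*(-1957 + 31329) = -7871*29372 = -231187012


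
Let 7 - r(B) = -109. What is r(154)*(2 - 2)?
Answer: 0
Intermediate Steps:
r(B) = 116 (r(B) = 7 - 1*(-109) = 7 + 109 = 116)
r(154)*(2 - 2) = 116*(2 - 2) = 116*0 = 0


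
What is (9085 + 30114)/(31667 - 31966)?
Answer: -39199/299 ≈ -131.10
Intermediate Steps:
(9085 + 30114)/(31667 - 31966) = 39199/(-299) = 39199*(-1/299) = -39199/299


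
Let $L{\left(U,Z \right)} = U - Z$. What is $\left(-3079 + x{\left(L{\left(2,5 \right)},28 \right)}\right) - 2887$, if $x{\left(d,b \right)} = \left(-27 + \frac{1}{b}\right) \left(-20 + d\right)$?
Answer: $- \frac{149683}{28} \approx -5345.8$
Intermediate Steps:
$\left(-3079 + x{\left(L{\left(2,5 \right)},28 \right)}\right) - 2887 = \left(-3079 + \frac{-20 + \left(2 - 5\right) - 756 \left(-20 + \left(2 - 5\right)\right)}{28}\right) - 2887 = \left(-3079 + \frac{-20 - 3 - 756 \left(-20 - 3\right)}{28}\right) - 2887 = \left(-3079 + \frac{-20 - 3 - 756 \left(-23\right)}{28}\right) - 2887 = \left(-3079 + \frac{-20 - 3 + 17388}{28}\right) - 2887 = \left(-3079 + \frac{1}{28} \cdot 17365\right) - 2887 = \left(-3079 + \frac{17365}{28}\right) - 2887 = - \frac{68847}{28} - 2887 = - \frac{149683}{28}$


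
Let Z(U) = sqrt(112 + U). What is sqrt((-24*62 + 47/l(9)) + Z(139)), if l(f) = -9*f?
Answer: sqrt(-120575 + 81*sqrt(251))/9 ≈ 38.376*I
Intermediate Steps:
sqrt((-24*62 + 47/l(9)) + Z(139)) = sqrt((-24*62 + 47/((-9*9))) + sqrt(112 + 139)) = sqrt((-1488 + 47/(-81)) + sqrt(251)) = sqrt((-1488 + 47*(-1/81)) + sqrt(251)) = sqrt((-1488 - 47/81) + sqrt(251)) = sqrt(-120575/81 + sqrt(251))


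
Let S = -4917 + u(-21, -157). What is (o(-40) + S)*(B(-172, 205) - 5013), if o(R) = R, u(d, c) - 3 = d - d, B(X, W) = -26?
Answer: 24963206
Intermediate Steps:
u(d, c) = 3 (u(d, c) = 3 + (d - d) = 3 + 0 = 3)
S = -4914 (S = -4917 + 3 = -4914)
(o(-40) + S)*(B(-172, 205) - 5013) = (-40 - 4914)*(-26 - 5013) = -4954*(-5039) = 24963206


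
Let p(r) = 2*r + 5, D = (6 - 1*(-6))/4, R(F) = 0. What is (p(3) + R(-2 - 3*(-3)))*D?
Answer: 33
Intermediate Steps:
D = 3 (D = (6 + 6)*(¼) = 12*(¼) = 3)
p(r) = 5 + 2*r
(p(3) + R(-2 - 3*(-3)))*D = ((5 + 2*3) + 0)*3 = ((5 + 6) + 0)*3 = (11 + 0)*3 = 11*3 = 33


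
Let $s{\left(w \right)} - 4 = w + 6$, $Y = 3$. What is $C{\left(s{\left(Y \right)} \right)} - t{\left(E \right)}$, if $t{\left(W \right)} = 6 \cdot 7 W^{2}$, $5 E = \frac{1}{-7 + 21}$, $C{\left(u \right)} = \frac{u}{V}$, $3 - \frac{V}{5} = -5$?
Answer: $\frac{443}{1400} \approx 0.31643$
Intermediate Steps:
$V = 40$ ($V = 15 - -25 = 15 + 25 = 40$)
$s{\left(w \right)} = 10 + w$ ($s{\left(w \right)} = 4 + \left(w + 6\right) = 4 + \left(6 + w\right) = 10 + w$)
$C{\left(u \right)} = \frac{u}{40}$
$E = \frac{1}{70}$ ($E = \frac{1}{5 \left(-7 + 21\right)} = \frac{1}{5 \cdot 14} = \frac{1}{5} \cdot \frac{1}{14} = \frac{1}{70} \approx 0.014286$)
$t{\left(W \right)} = 42 W^{2}$
$C{\left(s{\left(Y \right)} \right)} - t{\left(E \right)} = \frac{10 + 3}{40} - \frac{42}{4900} = \frac{1}{40} \cdot 13 - 42 \cdot \frac{1}{4900} = \frac{13}{40} - \frac{3}{350} = \frac{443}{1400}$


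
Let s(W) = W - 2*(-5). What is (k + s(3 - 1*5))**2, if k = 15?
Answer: 529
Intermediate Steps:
s(W) = 10 + W (s(W) = W + 10 = 10 + W)
(k + s(3 - 1*5))**2 = (15 + (10 + (3 - 1*5)))**2 = (15 + (10 + (3 - 5)))**2 = (15 + (10 - 2))**2 = (15 + 8)**2 = 23**2 = 529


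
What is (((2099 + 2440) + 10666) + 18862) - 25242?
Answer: 8825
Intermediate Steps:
(((2099 + 2440) + 10666) + 18862) - 25242 = ((4539 + 10666) + 18862) - 25242 = (15205 + 18862) - 25242 = 34067 - 25242 = 8825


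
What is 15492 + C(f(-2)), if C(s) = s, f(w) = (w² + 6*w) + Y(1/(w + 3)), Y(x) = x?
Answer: 15485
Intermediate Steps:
f(w) = w² + 1/(3 + w) + 6*w (f(w) = (w² + 6*w) + 1/(w + 3) = (w² + 6*w) + 1/(3 + w) = w² + 1/(3 + w) + 6*w)
15492 + C(f(-2)) = 15492 + (1 - 2*(3 - 2)*(6 - 2))/(3 - 2) = 15492 + (1 - 2*1*4)/1 = 15492 + 1*(1 - 8) = 15492 + 1*(-7) = 15492 - 7 = 15485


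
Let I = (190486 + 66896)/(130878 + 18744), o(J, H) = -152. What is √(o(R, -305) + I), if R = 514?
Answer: I*√93452080799/24937 ≈ 12.259*I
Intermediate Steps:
I = 42897/24937 (I = 257382/149622 = 257382*(1/149622) = 42897/24937 ≈ 1.7202)
√(o(R, -305) + I) = √(-152 + 42897/24937) = √(-3747527/24937) = I*√93452080799/24937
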